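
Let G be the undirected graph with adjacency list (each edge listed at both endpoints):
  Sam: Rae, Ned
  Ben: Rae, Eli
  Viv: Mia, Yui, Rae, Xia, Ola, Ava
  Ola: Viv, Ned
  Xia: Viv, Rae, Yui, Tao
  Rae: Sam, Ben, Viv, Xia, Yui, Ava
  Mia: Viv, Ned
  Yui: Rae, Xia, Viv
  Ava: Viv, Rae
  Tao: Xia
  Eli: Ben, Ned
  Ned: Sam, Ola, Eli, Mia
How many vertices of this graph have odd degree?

Degrees: Sam:2, Ben:2, Viv:6, Ola:2, Xia:4, Rae:6, Mia:2, Yui:3, Ava:2, Tao:1, Eli:2, Ned:4
Odd-degree vertices: Yui, Tao.

2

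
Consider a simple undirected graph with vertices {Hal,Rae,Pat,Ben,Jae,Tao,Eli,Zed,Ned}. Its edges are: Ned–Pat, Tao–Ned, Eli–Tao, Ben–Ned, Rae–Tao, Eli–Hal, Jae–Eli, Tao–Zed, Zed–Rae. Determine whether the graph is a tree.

No

The graph has 9 vertices and 9 edges.
A tree on 9 vertices has exactly 8 edges; this graph has 9, so it contains a cycle and is not a tree.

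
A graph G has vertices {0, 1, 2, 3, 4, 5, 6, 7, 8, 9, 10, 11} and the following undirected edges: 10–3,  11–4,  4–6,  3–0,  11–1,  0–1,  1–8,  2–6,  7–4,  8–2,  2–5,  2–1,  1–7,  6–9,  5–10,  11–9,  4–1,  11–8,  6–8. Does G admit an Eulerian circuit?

Yes

Degrees: 0:2, 1:6, 2:4, 3:2, 4:4, 5:2, 6:4, 7:2, 8:4, 9:2, 10:2, 11:4
All degrees are even and the non-isolated vertices are connected — an Eulerian circuit exists.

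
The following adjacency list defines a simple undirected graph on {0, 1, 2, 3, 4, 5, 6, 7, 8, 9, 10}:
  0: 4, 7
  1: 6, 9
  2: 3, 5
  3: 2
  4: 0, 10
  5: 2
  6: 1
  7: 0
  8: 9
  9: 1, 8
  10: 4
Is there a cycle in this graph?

|V| = 11, |E| = 8, number of components = 3.
A forest on 11 vertices with 3 components has exactly 8 edges, which matches — so no cycle.

No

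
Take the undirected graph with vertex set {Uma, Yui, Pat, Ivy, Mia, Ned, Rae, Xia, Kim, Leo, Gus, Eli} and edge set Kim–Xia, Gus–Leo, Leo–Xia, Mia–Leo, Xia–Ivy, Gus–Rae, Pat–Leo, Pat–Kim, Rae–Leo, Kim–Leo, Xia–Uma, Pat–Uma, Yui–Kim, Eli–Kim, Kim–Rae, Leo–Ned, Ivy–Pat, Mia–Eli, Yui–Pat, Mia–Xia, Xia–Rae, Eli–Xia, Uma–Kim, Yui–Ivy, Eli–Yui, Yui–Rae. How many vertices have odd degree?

10

Degrees: Uma:3, Yui:5, Pat:5, Ivy:3, Mia:3, Ned:1, Rae:5, Xia:7, Kim:7, Leo:7, Gus:2, Eli:4
Odd-degree vertices: Uma, Yui, Pat, Ivy, Mia, Ned, Rae, Xia, Kim, Leo.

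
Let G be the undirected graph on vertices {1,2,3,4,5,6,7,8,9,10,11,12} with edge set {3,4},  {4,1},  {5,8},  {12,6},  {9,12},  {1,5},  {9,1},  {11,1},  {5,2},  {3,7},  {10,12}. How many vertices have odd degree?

Degrees: 1:4, 2:1, 3:2, 4:2, 5:3, 6:1, 7:1, 8:1, 9:2, 10:1, 11:1, 12:3
Odd-degree vertices: 2, 5, 6, 7, 8, 10, 11, 12.

8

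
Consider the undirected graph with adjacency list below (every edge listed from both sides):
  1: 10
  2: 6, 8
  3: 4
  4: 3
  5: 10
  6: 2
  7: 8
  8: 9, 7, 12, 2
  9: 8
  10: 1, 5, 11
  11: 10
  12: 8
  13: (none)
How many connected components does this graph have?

Component: {13}
Component: {3, 4}
Component: {1, 5, 10, 11}
Component: {2, 6, 7, 8, 9, 12}

4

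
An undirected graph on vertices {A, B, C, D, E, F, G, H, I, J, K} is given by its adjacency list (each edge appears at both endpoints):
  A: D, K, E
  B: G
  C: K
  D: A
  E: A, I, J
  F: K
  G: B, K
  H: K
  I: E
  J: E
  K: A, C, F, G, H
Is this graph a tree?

|V| = 11, |E| = 10.
Connected and |E| = |V| - 1, which characterizes a tree.

Yes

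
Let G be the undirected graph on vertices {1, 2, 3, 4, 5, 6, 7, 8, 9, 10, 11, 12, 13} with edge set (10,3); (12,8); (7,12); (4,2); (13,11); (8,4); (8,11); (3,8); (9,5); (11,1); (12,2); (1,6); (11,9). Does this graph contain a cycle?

The graph has 13 vertices, 13 edges, and 1 connected component.
Since 13 > 13 - 1, a cycle must exist; for instance 8-4-2-12-8.

Yes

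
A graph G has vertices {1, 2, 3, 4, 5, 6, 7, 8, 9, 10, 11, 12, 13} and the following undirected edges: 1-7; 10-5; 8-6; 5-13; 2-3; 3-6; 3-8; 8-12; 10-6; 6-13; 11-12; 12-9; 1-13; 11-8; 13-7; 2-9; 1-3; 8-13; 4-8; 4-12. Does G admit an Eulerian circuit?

Degrees: 1:3, 2:2, 3:4, 4:2, 5:2, 6:4, 7:2, 8:6, 9:2, 10:2, 11:2, 12:4, 13:5
1, 13 have odd degree; an Eulerian circuit needs every degree to be even, so none exists.

No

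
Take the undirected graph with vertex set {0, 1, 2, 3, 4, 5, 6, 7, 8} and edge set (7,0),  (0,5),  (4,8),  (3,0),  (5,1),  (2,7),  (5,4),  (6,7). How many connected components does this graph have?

Component: {0, 1, 2, 3, 4, 5, 6, 7, 8}

1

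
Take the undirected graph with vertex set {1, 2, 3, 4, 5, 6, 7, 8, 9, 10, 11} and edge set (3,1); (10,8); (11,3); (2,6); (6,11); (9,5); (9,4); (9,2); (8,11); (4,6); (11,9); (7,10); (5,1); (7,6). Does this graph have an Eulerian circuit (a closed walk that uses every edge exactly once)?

Degrees: 1:2, 2:2, 3:2, 4:2, 5:2, 6:4, 7:2, 8:2, 9:4, 10:2, 11:4
All degrees are even and the non-isolated vertices are connected — an Eulerian circuit exists.

Yes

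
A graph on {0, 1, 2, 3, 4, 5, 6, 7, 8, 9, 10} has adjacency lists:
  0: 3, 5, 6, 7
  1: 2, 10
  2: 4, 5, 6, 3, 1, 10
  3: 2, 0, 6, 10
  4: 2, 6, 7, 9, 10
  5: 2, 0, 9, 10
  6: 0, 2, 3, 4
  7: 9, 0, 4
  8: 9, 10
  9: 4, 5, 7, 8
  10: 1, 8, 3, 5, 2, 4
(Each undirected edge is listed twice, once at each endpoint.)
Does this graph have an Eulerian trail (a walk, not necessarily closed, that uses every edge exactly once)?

Degrees: 0:4, 1:2, 2:6, 3:4, 4:5, 5:4, 6:4, 7:3, 8:2, 9:4, 10:6
Odd-degree vertices: 4, 7 (2 total).
The non-isolated vertices are connected and exactly 2 have odd degree, so an Eulerian trail exists (from 4 to 7).

Yes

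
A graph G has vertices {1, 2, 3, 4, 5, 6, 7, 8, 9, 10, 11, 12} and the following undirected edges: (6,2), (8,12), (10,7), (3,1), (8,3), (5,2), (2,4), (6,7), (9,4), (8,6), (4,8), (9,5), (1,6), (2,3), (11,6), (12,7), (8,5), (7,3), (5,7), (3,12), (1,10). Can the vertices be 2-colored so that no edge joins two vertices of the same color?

No

The cycle 8-3-12-8 has length 3, which is odd, so the graph is not bipartite.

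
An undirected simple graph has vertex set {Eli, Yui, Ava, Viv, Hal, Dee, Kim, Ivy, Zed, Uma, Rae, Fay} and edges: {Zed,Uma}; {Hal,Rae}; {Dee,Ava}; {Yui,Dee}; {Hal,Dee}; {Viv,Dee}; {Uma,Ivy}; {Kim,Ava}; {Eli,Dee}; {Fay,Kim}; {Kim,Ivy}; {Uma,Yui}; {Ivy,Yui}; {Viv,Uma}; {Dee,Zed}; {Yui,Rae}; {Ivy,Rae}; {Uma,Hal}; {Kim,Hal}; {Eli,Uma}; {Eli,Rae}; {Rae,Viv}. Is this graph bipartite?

No

The cycle Ivy-Rae-Yui-Ivy has length 3, which is odd, so the graph is not bipartite.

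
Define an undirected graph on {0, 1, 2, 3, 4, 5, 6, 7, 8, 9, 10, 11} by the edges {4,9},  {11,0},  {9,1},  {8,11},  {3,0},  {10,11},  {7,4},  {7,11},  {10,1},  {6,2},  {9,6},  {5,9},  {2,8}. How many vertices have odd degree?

2

Degrees: 0:2, 1:2, 2:2, 3:1, 4:2, 5:1, 6:2, 7:2, 8:2, 9:4, 10:2, 11:4
Odd-degree vertices: 3, 5.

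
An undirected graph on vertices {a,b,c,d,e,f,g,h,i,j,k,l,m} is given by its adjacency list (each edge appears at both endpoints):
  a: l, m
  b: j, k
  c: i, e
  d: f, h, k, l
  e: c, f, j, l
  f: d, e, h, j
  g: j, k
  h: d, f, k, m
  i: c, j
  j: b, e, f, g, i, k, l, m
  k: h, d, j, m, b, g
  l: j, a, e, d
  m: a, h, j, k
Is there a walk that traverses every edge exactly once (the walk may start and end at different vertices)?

Degrees: a:2, b:2, c:2, d:4, e:4, f:4, g:2, h:4, i:2, j:8, k:6, l:4, m:4
Odd-degree vertices: none (0 total).
With 0 odd-degree vertices and all edges in one connected piece, an Eulerian trail exists.

Yes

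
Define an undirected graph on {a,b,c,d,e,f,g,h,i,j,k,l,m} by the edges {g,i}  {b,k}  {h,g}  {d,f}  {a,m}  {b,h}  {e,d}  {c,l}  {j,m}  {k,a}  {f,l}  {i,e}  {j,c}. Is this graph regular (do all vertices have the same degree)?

Yes

Degrees: a:2, b:2, c:2, d:2, e:2, f:2, g:2, h:2, i:2, j:2, k:2, l:2, m:2
Every vertex has degree 2, so the graph is 2-regular.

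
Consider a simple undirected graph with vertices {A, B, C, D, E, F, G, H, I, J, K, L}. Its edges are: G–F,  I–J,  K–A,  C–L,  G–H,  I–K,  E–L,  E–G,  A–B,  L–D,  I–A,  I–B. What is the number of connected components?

Component: {A, B, I, J, K}
Component: {C, D, E, F, G, H, L}

2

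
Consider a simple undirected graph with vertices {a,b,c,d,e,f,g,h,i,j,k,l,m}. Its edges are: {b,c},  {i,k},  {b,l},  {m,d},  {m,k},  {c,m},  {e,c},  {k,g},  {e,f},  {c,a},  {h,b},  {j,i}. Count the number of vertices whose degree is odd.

Degrees: a:1, b:3, c:4, d:1, e:2, f:1, g:1, h:1, i:2, j:1, k:3, l:1, m:3
Odd-degree vertices: a, b, d, f, g, h, j, k, l, m.

10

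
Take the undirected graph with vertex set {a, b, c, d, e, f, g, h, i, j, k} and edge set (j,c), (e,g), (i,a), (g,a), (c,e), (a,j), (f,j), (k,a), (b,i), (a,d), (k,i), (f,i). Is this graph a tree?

No

The graph has 11 vertices and 12 edges.
It is not connected, so it is not a tree.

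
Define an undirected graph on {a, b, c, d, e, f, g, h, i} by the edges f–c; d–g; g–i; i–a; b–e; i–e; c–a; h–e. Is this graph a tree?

|V| = 9, |E| = 8.
It is connected with exactly 8 edges, hence acyclic — it is a tree.

Yes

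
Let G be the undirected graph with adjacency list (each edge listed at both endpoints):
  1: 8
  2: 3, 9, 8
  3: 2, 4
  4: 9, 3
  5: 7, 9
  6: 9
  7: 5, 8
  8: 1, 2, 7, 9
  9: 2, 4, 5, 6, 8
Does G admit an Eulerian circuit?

No

Degrees: 1:1, 2:3, 3:2, 4:2, 5:2, 6:1, 7:2, 8:4, 9:5
1, 2, 6, 9 have odd degree; an Eulerian circuit needs every degree to be even, so none exists.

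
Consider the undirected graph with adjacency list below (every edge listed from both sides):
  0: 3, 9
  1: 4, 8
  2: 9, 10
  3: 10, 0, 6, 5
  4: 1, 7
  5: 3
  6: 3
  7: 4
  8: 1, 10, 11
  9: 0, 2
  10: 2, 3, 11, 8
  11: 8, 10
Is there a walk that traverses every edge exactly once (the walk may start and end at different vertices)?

No

Degrees: 0:2, 1:2, 2:2, 3:4, 4:2, 5:1, 6:1, 7:1, 8:3, 9:2, 10:4, 11:2
Odd-degree vertices: 5, 6, 7, 8 (4 total).
With 4 odd-degree vertices (more than two), no single trail can use every edge.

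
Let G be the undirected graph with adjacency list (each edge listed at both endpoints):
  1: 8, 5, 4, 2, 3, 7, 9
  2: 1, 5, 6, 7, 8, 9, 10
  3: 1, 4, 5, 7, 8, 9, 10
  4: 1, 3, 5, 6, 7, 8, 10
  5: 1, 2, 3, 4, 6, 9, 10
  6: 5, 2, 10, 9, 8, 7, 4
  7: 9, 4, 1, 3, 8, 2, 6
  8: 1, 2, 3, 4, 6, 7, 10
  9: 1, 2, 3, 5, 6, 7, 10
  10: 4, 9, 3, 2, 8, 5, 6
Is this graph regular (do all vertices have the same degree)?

Yes

Degrees: 1:7, 2:7, 3:7, 4:7, 5:7, 6:7, 7:7, 8:7, 9:7, 10:7
Every vertex has degree 7, so the graph is 7-regular.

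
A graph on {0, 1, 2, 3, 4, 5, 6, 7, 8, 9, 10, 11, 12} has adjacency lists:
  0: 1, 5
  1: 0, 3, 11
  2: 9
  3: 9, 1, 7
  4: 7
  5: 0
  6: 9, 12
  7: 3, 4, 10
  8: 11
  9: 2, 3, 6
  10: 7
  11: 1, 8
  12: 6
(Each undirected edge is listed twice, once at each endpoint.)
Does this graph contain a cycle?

|V| = 13, |E| = 12, number of components = 1.
Since 12 = 13 - 1, the graph is a forest and contains no cycle.

No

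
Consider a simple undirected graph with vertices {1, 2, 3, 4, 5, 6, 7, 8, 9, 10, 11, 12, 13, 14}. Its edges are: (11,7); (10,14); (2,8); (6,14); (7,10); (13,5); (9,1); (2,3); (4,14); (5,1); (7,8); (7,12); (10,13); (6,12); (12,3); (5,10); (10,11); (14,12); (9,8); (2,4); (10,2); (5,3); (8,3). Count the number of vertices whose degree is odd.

Degrees: 1:2, 2:4, 3:4, 4:2, 5:4, 6:2, 7:4, 8:4, 9:2, 10:6, 11:2, 12:4, 13:2, 14:4
Odd-degree vertices: none.

0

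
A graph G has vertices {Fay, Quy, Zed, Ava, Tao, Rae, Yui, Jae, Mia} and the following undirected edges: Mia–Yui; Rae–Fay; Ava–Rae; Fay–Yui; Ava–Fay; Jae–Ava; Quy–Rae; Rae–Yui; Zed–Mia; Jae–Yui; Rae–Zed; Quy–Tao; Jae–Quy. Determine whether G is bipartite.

No

Fay-Rae-Yui-Fay is an odd cycle (length 3), and a bipartite graph can contain only even cycles.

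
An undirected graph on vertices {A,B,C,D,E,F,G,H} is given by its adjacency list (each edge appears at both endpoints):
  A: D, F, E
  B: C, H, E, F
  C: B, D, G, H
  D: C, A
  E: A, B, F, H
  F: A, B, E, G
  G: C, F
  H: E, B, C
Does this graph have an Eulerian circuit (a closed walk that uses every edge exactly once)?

No

Degrees: A:3, B:4, C:4, D:2, E:4, F:4, G:2, H:3
Vertices with odd degree: A, H. An Eulerian circuit requires all degrees even.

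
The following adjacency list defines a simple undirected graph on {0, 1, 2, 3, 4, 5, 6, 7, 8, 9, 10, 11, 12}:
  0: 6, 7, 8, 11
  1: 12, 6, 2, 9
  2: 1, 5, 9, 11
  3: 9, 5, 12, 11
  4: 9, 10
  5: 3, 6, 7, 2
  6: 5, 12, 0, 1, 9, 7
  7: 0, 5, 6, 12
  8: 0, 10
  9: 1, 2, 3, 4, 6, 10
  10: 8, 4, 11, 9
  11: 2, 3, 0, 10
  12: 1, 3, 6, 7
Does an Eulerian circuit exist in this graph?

Yes

Degrees: 0:4, 1:4, 2:4, 3:4, 4:2, 5:4, 6:6, 7:4, 8:2, 9:6, 10:4, 11:4, 12:4
All degrees are even and the non-isolated vertices are connected — an Eulerian circuit exists.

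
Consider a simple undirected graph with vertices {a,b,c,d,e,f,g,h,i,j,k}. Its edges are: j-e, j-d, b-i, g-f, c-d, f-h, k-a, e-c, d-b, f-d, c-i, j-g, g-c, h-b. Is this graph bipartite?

Color {d, e, g, h, i, k} black and {a, b, c, f, j} white. No edge joins two same-colored vertices, so the graph is bipartite.

Yes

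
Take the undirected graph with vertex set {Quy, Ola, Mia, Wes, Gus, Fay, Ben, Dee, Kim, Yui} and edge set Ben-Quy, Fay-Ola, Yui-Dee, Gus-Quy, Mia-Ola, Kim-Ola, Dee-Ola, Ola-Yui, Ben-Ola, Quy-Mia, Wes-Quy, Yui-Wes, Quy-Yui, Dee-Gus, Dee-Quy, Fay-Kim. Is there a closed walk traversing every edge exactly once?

Degrees: Quy:6, Ola:6, Mia:2, Wes:2, Gus:2, Fay:2, Ben:2, Dee:4, Kim:2, Yui:4
Every vertex has even degree and the edges form a single connected piece, so an Eulerian circuit exists.

Yes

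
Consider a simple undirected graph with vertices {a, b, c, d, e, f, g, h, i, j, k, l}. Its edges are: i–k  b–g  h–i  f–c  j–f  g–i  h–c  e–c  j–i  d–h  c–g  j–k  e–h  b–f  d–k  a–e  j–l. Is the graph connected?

Starting from a and exploring outward reaches every vertex (a, e, h, c, i, d, f, g, k, j, b, l); the graph is connected.

Yes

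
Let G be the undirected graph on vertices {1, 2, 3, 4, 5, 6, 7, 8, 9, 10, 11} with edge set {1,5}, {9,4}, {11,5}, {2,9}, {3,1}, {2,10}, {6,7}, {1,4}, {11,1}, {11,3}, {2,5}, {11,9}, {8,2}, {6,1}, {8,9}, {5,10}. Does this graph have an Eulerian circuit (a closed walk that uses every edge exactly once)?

Degrees: 1:5, 2:4, 3:2, 4:2, 5:4, 6:2, 7:1, 8:2, 9:4, 10:2, 11:4
1, 7 have odd degree; an Eulerian circuit needs every degree to be even, so none exists.

No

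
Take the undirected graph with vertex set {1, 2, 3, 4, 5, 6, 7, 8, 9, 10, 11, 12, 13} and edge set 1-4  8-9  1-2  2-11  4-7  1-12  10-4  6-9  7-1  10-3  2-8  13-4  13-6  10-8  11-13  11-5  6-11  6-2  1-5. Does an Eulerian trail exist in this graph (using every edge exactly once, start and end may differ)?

No

Degrees: 1:5, 2:4, 3:1, 4:4, 5:2, 6:4, 7:2, 8:3, 9:2, 10:3, 11:4, 12:1, 13:3
Odd-degree vertices: 1, 3, 8, 10, 12, 13 (6 total).
With 6 odd-degree vertices (more than two), no single trail can use every edge.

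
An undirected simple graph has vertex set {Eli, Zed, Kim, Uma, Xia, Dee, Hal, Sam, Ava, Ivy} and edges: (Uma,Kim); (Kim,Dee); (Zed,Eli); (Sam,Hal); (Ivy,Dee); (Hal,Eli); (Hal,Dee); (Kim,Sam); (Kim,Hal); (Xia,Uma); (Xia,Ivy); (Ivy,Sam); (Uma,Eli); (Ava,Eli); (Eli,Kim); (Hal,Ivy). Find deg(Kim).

Neighbors of Kim: Eli, Uma, Dee, Hal, Sam.

5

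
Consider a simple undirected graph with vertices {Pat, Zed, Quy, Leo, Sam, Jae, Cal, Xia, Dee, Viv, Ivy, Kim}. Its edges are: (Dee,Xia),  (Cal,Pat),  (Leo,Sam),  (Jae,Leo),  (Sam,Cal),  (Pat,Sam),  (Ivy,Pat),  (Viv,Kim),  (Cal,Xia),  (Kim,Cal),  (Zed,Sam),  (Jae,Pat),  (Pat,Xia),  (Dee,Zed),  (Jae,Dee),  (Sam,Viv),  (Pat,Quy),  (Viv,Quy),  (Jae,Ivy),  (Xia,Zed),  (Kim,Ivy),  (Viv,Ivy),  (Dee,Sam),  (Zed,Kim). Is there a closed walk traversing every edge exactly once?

Degrees: Pat:6, Zed:4, Quy:2, Leo:2, Sam:6, Jae:4, Cal:4, Xia:4, Dee:4, Viv:4, Ivy:4, Kim:4
Every vertex has even degree and the edges form a single connected piece, so an Eulerian circuit exists.

Yes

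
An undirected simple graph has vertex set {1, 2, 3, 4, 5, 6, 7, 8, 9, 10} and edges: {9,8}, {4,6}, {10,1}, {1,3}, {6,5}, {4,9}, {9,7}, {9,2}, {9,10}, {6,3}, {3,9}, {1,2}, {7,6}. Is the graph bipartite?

A valid 2-coloring puts {2, 3, 4, 5, 7, 8, 10} on one side and {1, 6, 9} on the other; every edge crosses between the two sides.

Yes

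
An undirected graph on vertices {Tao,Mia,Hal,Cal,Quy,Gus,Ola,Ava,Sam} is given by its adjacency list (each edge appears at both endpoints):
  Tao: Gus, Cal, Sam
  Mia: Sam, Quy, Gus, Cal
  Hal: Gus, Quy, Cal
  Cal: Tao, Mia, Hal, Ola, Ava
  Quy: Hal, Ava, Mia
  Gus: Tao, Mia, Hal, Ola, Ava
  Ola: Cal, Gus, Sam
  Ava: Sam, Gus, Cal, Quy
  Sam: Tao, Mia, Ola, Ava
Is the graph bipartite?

A valid 2-coloring puts {Cal, Quy, Gus, Sam} on one side and {Tao, Mia, Hal, Ola, Ava} on the other; every edge crosses between the two sides.

Yes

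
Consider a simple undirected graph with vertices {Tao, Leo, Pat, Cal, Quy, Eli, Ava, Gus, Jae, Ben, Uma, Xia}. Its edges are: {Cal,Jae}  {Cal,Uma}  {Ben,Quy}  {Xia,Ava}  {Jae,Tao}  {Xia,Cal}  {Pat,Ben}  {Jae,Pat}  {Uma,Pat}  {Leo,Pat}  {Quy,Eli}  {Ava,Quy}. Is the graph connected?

No

Component: {Gus}
Component: {Tao, Leo, Pat, Cal, Quy, Eli, Ava, Jae, Ben, Uma, Xia}
No edge joins these 2 groups, so the graph is disconnected.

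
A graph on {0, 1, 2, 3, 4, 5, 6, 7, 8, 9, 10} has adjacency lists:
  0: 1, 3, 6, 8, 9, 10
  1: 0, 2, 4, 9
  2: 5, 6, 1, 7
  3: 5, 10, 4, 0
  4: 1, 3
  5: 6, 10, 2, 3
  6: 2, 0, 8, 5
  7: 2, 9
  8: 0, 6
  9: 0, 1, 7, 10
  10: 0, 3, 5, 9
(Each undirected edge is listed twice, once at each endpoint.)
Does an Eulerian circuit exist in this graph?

Yes

Degrees: 0:6, 1:4, 2:4, 3:4, 4:2, 5:4, 6:4, 7:2, 8:2, 9:4, 10:4
Every vertex has even degree and the edges form a single connected piece, so an Eulerian circuit exists.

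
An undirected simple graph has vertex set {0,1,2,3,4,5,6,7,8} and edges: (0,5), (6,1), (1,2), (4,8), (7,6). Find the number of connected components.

Component: {3}
Component: {0, 5}
Component: {4, 8}
Component: {1, 2, 6, 7}

4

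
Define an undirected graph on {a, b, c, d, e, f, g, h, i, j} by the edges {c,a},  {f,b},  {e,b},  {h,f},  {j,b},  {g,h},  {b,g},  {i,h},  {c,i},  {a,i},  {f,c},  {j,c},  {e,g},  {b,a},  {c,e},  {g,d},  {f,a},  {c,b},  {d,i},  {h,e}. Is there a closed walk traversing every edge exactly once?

Yes

Degrees: a:4, b:6, c:6, d:2, e:4, f:4, g:4, h:4, i:4, j:2
Every vertex has even degree and the edges form a single connected piece, so an Eulerian circuit exists.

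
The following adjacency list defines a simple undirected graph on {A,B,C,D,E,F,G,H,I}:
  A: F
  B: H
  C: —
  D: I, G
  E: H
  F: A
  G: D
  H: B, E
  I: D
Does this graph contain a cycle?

No

The graph has 9 vertices, 5 edges, and 4 connected components.
Since 5 = 9 - 4, the graph is a forest and contains no cycle.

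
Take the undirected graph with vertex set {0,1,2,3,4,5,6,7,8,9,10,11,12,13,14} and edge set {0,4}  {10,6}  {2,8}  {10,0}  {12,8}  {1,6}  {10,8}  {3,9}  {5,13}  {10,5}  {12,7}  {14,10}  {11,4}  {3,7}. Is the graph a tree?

The graph has 15 vertices and 14 edges.
It is connected with exactly 14 edges, hence acyclic — it is a tree.

Yes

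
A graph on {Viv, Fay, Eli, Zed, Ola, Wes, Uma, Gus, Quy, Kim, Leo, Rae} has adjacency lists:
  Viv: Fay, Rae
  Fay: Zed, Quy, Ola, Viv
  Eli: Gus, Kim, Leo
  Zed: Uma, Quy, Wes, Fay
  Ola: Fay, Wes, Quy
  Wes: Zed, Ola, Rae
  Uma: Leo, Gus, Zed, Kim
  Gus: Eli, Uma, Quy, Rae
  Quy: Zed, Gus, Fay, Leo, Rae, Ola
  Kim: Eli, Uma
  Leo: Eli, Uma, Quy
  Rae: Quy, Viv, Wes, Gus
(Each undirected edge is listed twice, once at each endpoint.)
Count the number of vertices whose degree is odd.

Degrees: Viv:2, Fay:4, Eli:3, Zed:4, Ola:3, Wes:3, Uma:4, Gus:4, Quy:6, Kim:2, Leo:3, Rae:4
Odd-degree vertices: Eli, Ola, Wes, Leo.

4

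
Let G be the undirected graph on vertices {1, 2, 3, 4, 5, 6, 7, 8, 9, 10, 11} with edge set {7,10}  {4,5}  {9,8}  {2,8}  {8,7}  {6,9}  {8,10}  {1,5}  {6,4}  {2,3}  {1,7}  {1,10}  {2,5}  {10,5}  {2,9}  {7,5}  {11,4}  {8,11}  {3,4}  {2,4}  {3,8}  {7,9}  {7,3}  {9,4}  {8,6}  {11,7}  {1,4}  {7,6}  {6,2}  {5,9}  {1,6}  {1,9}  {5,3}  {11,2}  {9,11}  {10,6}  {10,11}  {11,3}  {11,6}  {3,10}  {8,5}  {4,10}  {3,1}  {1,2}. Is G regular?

Degrees: 1:8, 2:8, 3:8, 4:8, 5:8, 6:8, 7:8, 8:8, 9:8, 10:8, 11:8
All degrees equal 8; the graph is regular.

Yes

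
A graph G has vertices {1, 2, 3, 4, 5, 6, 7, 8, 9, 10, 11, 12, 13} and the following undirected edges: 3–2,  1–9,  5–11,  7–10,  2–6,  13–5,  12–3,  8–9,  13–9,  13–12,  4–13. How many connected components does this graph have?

2

Component: {7, 10}
Component: {1, 2, 3, 4, 5, 6, 8, 9, 11, 12, 13}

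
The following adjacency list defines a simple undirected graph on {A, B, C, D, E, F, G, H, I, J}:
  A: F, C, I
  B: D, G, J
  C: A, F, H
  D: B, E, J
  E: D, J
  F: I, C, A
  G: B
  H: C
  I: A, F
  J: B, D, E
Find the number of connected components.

2

Component: {A, C, F, H, I}
Component: {B, D, E, G, J}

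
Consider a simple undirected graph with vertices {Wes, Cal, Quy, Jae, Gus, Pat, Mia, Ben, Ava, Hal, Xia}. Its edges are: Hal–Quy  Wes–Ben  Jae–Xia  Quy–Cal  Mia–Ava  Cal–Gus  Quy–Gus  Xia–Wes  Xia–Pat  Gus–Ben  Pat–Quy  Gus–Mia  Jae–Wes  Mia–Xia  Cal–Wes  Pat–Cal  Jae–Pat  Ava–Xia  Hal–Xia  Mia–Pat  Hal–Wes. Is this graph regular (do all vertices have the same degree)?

Degrees: Wes:5, Cal:4, Quy:4, Jae:3, Gus:4, Pat:5, Mia:4, Ben:2, Ava:2, Hal:3, Xia:6
Vertex Ben has degree 2 while Xia has degree 6, so the graph is not regular.

No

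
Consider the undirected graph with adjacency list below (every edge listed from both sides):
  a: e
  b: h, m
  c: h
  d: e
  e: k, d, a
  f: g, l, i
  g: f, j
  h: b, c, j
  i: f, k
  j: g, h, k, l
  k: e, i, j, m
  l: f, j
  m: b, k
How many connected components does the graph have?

Component: {a, b, c, d, e, f, g, h, i, j, k, l, m}

1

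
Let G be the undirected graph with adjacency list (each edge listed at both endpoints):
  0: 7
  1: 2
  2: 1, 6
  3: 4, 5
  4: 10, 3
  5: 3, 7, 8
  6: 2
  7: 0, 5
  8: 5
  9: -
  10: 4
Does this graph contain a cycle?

No

|V| = 11, |E| = 8, number of components = 3.
Since 8 = 11 - 3, the graph is a forest and contains no cycle.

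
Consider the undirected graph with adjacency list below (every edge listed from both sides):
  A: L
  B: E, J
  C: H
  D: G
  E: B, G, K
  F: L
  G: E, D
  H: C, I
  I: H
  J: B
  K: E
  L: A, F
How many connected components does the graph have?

Component: {A, F, L}
Component: {C, H, I}
Component: {B, D, E, G, J, K}

3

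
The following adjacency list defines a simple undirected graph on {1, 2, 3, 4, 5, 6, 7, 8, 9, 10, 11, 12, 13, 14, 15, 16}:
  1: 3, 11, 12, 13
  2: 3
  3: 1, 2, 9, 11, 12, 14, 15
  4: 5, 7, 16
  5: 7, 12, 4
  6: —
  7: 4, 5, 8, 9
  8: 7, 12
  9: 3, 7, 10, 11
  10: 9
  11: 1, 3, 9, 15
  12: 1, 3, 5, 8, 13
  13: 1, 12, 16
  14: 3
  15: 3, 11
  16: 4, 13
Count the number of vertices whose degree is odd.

Degrees: 1:4, 2:1, 3:7, 4:3, 5:3, 6:0, 7:4, 8:2, 9:4, 10:1, 11:4, 12:5, 13:3, 14:1, 15:2, 16:2
Odd-degree vertices: 2, 3, 4, 5, 10, 12, 13, 14.

8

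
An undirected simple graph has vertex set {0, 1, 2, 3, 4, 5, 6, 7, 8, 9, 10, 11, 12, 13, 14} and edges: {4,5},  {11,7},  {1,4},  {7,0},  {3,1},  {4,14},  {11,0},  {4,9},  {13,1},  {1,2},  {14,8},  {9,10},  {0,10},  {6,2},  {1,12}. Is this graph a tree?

No

|V| = 15, |E| = 15.
Connected but with 15 > 14 edges, so it has a cycle and is not a tree.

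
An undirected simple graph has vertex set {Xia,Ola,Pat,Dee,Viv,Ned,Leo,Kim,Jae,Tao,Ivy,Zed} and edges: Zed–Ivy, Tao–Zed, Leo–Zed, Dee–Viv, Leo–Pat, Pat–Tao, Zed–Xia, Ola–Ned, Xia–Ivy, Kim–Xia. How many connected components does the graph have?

Component: {Jae}
Component: {Ola, Ned}
Component: {Dee, Viv}
Component: {Xia, Pat, Leo, Kim, Tao, Ivy, Zed}

4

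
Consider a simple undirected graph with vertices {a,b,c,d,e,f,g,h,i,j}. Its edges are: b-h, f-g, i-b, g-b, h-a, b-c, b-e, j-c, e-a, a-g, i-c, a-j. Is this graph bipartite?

No

The cycle i-b-c-i has length 3, which is odd, so the graph is not bipartite.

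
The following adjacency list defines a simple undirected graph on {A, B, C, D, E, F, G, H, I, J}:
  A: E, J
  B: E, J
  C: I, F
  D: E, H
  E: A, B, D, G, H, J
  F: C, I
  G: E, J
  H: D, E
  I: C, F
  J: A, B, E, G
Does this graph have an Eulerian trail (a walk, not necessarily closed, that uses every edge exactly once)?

Degrees: A:2, B:2, C:2, D:2, E:6, F:2, G:2, H:2, I:2, J:4
Odd-degree vertices: none (0 total).
The edges lie in more than one component, so no single trail can cover them all.

No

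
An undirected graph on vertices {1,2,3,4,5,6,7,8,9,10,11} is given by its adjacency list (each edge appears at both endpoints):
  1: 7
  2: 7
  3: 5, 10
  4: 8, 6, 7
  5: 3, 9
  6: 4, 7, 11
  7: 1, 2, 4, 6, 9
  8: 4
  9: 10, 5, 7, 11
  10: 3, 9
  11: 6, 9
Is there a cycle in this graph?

Yes

The graph has 11 vertices, 13 edges, and 1 connected component.
Since 13 > 11 - 1, a cycle must exist; for instance 9-10-3-5-9.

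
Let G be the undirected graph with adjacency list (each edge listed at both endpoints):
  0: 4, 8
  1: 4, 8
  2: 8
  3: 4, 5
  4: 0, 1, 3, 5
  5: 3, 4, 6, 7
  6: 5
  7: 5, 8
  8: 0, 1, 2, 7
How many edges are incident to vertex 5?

4

Neighbors of 5: 3, 4, 6, 7.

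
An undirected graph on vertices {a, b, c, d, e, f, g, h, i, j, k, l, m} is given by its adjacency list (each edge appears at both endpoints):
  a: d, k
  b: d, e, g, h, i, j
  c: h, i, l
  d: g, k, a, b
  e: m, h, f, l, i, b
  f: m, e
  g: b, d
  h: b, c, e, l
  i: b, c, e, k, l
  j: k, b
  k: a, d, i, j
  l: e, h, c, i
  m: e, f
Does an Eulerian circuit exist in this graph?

No

Degrees: a:2, b:6, c:3, d:4, e:6, f:2, g:2, h:4, i:5, j:2, k:4, l:4, m:2
c, i have odd degree; an Eulerian circuit needs every degree to be even, so none exists.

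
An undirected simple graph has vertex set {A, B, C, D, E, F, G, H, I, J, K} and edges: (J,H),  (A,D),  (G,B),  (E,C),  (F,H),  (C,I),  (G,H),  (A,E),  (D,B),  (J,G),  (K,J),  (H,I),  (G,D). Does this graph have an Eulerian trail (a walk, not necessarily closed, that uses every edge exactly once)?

No

Degrees: A:2, B:2, C:2, D:3, E:2, F:1, G:4, H:4, I:2, J:3, K:1
Odd-degree vertices: D, F, J, K (4 total).
An Eulerian trail requires 0 or 2 odd-degree vertices; here there are 4.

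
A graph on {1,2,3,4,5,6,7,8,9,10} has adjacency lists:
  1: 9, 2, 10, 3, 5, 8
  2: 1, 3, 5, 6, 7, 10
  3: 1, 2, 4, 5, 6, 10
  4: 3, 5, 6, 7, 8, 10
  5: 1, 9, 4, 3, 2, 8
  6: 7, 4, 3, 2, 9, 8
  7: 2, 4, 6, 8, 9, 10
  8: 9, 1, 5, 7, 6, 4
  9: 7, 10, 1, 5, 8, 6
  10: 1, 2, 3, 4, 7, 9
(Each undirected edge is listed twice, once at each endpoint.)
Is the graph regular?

Yes

Degrees: 1:6, 2:6, 3:6, 4:6, 5:6, 6:6, 7:6, 8:6, 9:6, 10:6
All degrees equal 6; the graph is regular.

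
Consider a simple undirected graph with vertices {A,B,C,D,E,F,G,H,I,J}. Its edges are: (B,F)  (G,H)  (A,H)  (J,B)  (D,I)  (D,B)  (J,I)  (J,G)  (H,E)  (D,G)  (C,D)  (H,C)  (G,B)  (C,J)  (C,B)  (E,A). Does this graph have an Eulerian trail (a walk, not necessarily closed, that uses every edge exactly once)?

Degrees: A:2, B:5, C:4, D:4, E:2, F:1, G:4, H:4, I:2, J:4
Odd-degree vertices: B, F (2 total).
With 2 odd-degree vertices and all edges in one connected piece, an Eulerian trail exists (from B to F).

Yes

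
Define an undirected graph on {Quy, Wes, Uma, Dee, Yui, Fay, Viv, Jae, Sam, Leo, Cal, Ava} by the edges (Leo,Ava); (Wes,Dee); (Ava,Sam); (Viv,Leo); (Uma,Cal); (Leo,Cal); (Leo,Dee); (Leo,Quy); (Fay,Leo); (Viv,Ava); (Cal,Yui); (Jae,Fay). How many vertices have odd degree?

8

Degrees: Quy:1, Wes:1, Uma:1, Dee:2, Yui:1, Fay:2, Viv:2, Jae:1, Sam:1, Leo:6, Cal:3, Ava:3
Odd-degree vertices: Quy, Wes, Uma, Yui, Jae, Sam, Cal, Ava.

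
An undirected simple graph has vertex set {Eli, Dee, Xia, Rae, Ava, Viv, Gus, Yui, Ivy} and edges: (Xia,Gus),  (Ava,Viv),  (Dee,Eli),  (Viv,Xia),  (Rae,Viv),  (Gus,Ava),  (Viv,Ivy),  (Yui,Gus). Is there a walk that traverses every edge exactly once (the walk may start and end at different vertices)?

Degrees: Eli:1, Dee:1, Xia:2, Rae:1, Ava:2, Viv:4, Gus:3, Yui:1, Ivy:1
Odd-degree vertices: Eli, Dee, Rae, Gus, Yui, Ivy (6 total).
An Eulerian trail requires 0 or 2 odd-degree vertices; here there are 6.

No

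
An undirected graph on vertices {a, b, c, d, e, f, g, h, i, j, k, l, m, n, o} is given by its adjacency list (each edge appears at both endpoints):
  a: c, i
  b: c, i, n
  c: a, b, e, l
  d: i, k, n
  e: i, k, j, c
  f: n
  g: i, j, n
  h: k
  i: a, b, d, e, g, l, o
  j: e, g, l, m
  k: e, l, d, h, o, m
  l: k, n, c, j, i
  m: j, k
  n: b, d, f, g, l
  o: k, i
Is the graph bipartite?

Yes

Partition the vertices as {c, i, j, k, n} vs {a, b, d, e, f, g, h, l, m, o}. Each listed edge has one endpoint in each part, so the graph is bipartite.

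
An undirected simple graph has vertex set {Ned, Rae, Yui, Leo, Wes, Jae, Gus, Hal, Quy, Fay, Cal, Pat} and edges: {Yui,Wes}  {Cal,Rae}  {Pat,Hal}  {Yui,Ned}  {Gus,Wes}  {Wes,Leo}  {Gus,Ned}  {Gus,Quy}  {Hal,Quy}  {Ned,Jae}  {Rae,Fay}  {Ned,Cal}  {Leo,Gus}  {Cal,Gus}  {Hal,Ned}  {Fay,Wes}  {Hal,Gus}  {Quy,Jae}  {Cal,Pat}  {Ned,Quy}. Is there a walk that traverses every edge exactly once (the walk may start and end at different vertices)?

Degrees: Ned:6, Rae:2, Yui:2, Leo:2, Wes:4, Jae:2, Gus:6, Hal:4, Quy:4, Fay:2, Cal:4, Pat:2
Odd-degree vertices: none (0 total).
With 0 odd-degree vertices and all edges in one connected piece, an Eulerian trail exists.

Yes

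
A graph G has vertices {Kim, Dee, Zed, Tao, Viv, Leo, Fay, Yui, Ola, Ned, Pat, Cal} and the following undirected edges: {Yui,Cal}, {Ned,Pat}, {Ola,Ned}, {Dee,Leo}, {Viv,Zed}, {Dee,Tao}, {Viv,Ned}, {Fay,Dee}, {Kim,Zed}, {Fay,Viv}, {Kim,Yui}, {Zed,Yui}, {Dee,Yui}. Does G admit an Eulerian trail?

No

Degrees: Kim:2, Dee:4, Zed:3, Tao:1, Viv:3, Leo:1, Fay:2, Yui:4, Ola:1, Ned:3, Pat:1, Cal:1
Odd-degree vertices: Zed, Tao, Viv, Leo, Ola, Ned, Pat, Cal (8 total).
An Eulerian trail requires 0 or 2 odd-degree vertices; here there are 8.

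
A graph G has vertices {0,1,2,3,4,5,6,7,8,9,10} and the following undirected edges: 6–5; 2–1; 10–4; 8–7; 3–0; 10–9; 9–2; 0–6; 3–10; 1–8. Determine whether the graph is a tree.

Yes

The graph has 11 vertices and 10 edges.
Connected and |E| = |V| - 1, which characterizes a tree.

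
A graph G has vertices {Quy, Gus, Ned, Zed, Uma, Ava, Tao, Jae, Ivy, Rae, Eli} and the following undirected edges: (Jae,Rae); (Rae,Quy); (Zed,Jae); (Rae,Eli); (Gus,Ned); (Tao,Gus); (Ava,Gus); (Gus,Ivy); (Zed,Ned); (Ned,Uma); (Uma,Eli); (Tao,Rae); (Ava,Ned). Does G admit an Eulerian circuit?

No

Degrees: Quy:1, Gus:4, Ned:4, Zed:2, Uma:2, Ava:2, Tao:2, Jae:2, Ivy:1, Rae:4, Eli:2
Quy, Ivy have odd degree; an Eulerian circuit needs every degree to be even, so none exists.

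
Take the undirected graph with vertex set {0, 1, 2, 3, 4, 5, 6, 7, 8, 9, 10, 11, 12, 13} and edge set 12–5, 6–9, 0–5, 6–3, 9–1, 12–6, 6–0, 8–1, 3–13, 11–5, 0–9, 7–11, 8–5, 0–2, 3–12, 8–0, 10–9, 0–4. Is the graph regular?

No

Degrees: 0:6, 1:2, 2:1, 3:3, 4:1, 5:4, 6:4, 7:1, 8:3, 9:4, 10:1, 11:2, 12:3, 13:1
Degrees are not all equal (e.g. deg(2)=1 but deg(0)=6); not regular.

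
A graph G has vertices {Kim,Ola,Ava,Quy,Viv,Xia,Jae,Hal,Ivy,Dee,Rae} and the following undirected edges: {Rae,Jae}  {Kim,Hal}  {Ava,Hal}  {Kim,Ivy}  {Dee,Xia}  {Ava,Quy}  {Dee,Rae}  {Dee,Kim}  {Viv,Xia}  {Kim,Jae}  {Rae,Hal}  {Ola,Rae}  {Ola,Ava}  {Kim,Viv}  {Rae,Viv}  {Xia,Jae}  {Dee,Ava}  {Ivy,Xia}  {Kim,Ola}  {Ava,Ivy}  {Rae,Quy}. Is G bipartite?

Yes

Color {Ola, Quy, Viv, Jae, Hal, Ivy, Dee} black and {Kim, Ava, Xia, Rae} white. No edge joins two same-colored vertices, so the graph is bipartite.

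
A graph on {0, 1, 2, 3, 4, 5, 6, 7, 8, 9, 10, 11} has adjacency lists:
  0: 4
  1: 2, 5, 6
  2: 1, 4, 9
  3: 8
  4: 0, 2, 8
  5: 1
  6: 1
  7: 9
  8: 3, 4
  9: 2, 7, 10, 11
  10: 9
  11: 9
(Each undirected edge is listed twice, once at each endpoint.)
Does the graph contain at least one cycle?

No

The graph has 12 vertices, 11 edges, and 1 connected component.
Since 11 = 12 - 1, the graph is a forest and contains no cycle.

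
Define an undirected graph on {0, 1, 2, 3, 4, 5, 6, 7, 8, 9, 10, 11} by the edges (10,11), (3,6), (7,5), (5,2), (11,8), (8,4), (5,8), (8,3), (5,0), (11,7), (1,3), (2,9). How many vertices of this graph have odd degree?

Degrees: 0:1, 1:1, 2:2, 3:3, 4:1, 5:4, 6:1, 7:2, 8:4, 9:1, 10:1, 11:3
Odd-degree vertices: 0, 1, 3, 4, 6, 9, 10, 11.

8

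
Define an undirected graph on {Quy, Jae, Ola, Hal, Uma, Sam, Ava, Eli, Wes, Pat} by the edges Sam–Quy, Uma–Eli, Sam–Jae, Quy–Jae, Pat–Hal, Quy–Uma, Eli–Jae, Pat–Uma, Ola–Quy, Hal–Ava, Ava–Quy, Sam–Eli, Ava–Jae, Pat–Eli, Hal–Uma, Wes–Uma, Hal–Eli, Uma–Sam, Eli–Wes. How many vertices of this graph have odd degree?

4

Degrees: Quy:5, Jae:4, Ola:1, Hal:4, Uma:6, Sam:4, Ava:3, Eli:6, Wes:2, Pat:3
Odd-degree vertices: Quy, Ola, Ava, Pat.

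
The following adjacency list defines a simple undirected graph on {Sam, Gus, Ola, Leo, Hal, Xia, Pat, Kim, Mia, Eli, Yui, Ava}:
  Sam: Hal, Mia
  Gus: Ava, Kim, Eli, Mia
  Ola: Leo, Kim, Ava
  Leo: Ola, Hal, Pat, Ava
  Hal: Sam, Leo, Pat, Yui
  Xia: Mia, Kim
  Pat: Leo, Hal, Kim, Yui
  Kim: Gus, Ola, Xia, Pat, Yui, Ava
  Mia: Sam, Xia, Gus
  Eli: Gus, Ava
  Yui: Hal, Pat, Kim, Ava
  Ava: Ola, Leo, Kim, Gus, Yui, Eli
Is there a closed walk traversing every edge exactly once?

Degrees: Sam:2, Gus:4, Ola:3, Leo:4, Hal:4, Xia:2, Pat:4, Kim:6, Mia:3, Eli:2, Yui:4, Ava:6
Vertices with odd degree: Ola, Mia. An Eulerian circuit requires all degrees even.

No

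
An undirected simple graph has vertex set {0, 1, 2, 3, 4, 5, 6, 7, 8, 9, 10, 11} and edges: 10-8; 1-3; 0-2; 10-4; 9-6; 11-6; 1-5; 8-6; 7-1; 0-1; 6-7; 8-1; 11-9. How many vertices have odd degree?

6

Degrees: 0:2, 1:5, 2:1, 3:1, 4:1, 5:1, 6:4, 7:2, 8:3, 9:2, 10:2, 11:2
Odd-degree vertices: 1, 2, 3, 4, 5, 8.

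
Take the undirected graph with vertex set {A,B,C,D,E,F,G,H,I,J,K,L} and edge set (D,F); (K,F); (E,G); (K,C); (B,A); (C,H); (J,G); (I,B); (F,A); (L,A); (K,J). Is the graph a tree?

Yes

|V| = 12, |E| = 11.
Connected and |E| = |V| - 1, which characterizes a tree.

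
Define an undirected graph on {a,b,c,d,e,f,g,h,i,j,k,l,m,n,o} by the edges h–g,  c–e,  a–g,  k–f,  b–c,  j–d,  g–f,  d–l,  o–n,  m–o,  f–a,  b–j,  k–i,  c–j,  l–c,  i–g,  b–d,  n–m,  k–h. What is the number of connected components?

Component: {m, n, o}
Component: {a, f, g, h, i, k}
Component: {b, c, d, e, j, l}

3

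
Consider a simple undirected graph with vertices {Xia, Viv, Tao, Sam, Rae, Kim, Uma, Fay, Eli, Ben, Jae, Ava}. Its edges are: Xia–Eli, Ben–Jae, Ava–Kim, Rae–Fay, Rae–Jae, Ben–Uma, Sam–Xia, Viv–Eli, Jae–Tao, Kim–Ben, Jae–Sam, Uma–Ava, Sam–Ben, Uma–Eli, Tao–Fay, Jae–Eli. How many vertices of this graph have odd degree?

Degrees: Xia:2, Viv:1, Tao:2, Sam:3, Rae:2, Kim:2, Uma:3, Fay:2, Eli:4, Ben:4, Jae:5, Ava:2
Odd-degree vertices: Viv, Sam, Uma, Jae.

4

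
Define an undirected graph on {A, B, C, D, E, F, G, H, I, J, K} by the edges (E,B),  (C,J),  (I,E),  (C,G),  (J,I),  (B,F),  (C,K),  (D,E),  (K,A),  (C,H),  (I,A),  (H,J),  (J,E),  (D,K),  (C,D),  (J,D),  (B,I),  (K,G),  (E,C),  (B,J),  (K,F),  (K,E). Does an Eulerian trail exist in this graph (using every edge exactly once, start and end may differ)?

Degrees: A:2, B:4, C:6, D:4, E:6, F:2, G:2, H:2, I:4, J:6, K:6
Odd-degree vertices: none (0 total).
The non-isolated vertices are connected and exactly 0 have odd degree, so an Eulerian trail exists.

Yes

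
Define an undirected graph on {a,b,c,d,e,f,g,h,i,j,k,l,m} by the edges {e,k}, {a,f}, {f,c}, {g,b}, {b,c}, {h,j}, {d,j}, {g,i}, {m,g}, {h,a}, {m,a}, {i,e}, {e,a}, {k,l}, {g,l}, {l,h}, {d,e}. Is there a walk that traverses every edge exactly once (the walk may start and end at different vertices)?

Degrees: a:4, b:2, c:2, d:2, e:4, f:2, g:4, h:3, i:2, j:2, k:2, l:3, m:2
Odd-degree vertices: h, l (2 total).
The non-isolated vertices are connected and exactly 2 have odd degree, so an Eulerian trail exists (from h to l).

Yes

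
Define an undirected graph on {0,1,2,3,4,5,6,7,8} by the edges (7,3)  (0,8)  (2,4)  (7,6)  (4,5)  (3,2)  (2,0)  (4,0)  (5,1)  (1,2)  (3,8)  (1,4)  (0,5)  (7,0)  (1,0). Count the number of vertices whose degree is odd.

4

Degrees: 0:6, 1:4, 2:4, 3:3, 4:4, 5:3, 6:1, 7:3, 8:2
Odd-degree vertices: 3, 5, 6, 7.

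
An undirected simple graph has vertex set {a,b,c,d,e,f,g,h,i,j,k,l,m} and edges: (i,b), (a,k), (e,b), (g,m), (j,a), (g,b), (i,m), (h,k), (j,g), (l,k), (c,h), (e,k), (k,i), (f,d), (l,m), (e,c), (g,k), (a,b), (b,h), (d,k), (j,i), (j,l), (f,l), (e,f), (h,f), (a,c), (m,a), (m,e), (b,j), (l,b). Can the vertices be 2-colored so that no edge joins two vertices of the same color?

The cycle j-b-g-j has length 3, which is odd, so the graph is not bipartite.

No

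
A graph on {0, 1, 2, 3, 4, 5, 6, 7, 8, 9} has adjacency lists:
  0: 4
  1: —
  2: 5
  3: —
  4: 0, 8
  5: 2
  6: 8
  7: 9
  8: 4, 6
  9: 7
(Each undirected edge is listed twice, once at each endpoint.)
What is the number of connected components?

5

Component: {1}
Component: {3}
Component: {2, 5}
Component: {7, 9}
Component: {0, 4, 6, 8}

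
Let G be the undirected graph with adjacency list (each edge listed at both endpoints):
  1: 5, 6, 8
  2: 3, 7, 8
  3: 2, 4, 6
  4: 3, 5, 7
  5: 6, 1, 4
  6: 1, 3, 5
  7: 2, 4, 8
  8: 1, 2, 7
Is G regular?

Yes

Degrees: 1:3, 2:3, 3:3, 4:3, 5:3, 6:3, 7:3, 8:3
All degrees equal 3; the graph is regular.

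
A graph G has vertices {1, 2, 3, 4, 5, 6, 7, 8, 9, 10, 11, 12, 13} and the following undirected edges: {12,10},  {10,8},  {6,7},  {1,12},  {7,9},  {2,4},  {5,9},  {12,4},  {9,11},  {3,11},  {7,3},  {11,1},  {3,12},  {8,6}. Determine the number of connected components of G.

2

Component: {13}
Component: {1, 2, 3, 4, 5, 6, 7, 8, 9, 10, 11, 12}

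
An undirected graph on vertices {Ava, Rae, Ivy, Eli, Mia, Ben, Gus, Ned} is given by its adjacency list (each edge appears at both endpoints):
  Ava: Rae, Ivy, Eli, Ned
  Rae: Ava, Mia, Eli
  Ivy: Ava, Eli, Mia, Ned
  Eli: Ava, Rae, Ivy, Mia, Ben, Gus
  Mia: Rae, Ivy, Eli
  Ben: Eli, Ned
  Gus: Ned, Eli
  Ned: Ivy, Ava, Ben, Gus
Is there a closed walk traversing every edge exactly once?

Degrees: Ava:4, Rae:3, Ivy:4, Eli:6, Mia:3, Ben:2, Gus:2, Ned:4
Vertices with odd degree: Rae, Mia. An Eulerian circuit requires all degrees even.

No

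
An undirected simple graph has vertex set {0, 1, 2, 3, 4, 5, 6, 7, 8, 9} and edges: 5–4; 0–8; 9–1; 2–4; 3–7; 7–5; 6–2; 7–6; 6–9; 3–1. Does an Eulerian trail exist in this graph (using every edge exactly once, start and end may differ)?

Degrees: 0:1, 1:2, 2:2, 3:2, 4:2, 5:2, 6:3, 7:3, 8:1, 9:2
Odd-degree vertices: 0, 6, 7, 8 (4 total).
An Eulerian trail requires 0 or 2 odd-degree vertices; here there are 4.

No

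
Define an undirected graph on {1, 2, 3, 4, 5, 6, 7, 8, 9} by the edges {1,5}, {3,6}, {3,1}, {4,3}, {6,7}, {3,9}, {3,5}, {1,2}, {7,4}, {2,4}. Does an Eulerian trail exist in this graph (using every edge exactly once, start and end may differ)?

No

Degrees: 1:3, 2:2, 3:5, 4:3, 5:2, 6:2, 7:2, 8:0, 9:1
Odd-degree vertices: 1, 3, 4, 9 (4 total).
With 4 odd-degree vertices (more than two), no single trail can use every edge.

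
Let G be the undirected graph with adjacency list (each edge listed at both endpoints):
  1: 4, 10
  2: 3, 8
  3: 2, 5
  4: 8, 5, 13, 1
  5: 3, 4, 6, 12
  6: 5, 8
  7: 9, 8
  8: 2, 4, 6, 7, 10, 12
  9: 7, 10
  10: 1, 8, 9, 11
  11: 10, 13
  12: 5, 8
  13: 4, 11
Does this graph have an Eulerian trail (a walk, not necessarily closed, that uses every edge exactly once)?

Degrees: 1:2, 2:2, 3:2, 4:4, 5:4, 6:2, 7:2, 8:6, 9:2, 10:4, 11:2, 12:2, 13:2
Odd-degree vertices: none (0 total).
The non-isolated vertices are connected and exactly 0 have odd degree, so an Eulerian trail exists.

Yes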